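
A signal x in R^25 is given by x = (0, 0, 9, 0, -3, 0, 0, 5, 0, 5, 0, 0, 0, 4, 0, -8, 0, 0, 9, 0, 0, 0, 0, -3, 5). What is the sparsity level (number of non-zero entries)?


Non-zero positions: [2, 4, 7, 9, 13, 15, 18, 23, 24].
Sparsity = 9.

9


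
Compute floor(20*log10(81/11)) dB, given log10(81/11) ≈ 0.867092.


||x||/||e|| = 81/11.
log10(81/11) ≈ 0.867092.
20*log10(||x||/||e||) ≈ 20*0.867092 = 17.34184.
floor(17.34184) = 17.

17


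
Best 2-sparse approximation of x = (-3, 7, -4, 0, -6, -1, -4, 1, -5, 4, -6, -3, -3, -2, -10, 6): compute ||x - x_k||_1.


Sorted |x_i| descending: [10, 7, 6, 6, 6, 5, 4, 4, 4, 3, 3, 3, 2, 1, 1, 0]
Keep top 2: [10, 7]
Tail entries: [6, 6, 6, 5, 4, 4, 4, 3, 3, 3, 2, 1, 1, 0]
L1 error = sum of tail = 48.

48


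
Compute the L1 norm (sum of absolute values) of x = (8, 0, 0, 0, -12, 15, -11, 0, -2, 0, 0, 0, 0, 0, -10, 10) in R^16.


Non-zero entries: [(0, 8), (4, -12), (5, 15), (6, -11), (8, -2), (14, -10), (15, 10)]
Absolute values: [8, 12, 15, 11, 2, 10, 10]
||x||_1 = sum = 68.

68


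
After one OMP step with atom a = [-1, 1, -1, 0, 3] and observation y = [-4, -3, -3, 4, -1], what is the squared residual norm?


a^T a = 12.
a^T y = 1.
coeff = 1/12 = 1/12.
||r||^2 = 611/12.

611/12


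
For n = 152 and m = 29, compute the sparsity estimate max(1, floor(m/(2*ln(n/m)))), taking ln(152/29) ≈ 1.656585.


n/m = 152/29.
ln(n/m) ≈ 1.656585.
2*ln(n/m) ≈ 3.31317.
m/(2*ln(n/m)) ≈ 29/3.31317 ≈ 8.7529.
floor = 8.
k_max = max(1, 8) = 8.

8


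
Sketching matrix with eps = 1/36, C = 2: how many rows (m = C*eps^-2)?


1/eps = 36.
(1/eps)^2 = 1296.
m = 2*1296 = 2592.

2592


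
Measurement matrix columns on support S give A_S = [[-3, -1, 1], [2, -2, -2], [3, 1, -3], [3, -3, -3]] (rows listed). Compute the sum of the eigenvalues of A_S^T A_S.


Sum of eigenvalues of A_S^T A_S = trace(A_S^T A_S) = sum of squared column norms of A_S.
A_S^T A_S diagonal: [31, 15, 23].
trace = 31 + 15 + 23 = 69.

69


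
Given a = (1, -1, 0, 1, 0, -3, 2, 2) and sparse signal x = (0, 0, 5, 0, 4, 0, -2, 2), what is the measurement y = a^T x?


Non-zero terms: ['0*5', '0*4', '2*-2', '2*2']
Products: [0, 0, -4, 4]
y = sum = 0.

0


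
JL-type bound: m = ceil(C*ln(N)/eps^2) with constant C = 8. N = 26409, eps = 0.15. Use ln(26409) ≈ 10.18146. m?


ln(26409) ≈ 10.18146.
eps^2 = 0.15^2 = 0.0225.
C*ln(N)/eps^2 ≈ 8*10.18146/0.0225 ≈ 3620.0747.
m = ceil(3620.0747) = 3621.

3621


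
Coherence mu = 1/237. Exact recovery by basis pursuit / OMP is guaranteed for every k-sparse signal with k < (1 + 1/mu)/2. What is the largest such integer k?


1/mu = 237.
1 + 1/mu = 238.
(1 + 1/mu)/2 = 119 is an integer and the inequality is strict, so k_max = 119 - 1 = 118.

118


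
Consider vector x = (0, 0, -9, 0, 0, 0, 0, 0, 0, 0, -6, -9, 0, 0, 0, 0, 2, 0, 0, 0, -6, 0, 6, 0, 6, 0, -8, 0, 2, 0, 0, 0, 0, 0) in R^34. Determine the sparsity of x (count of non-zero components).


Non-zero positions: [2, 10, 11, 16, 20, 22, 24, 26, 28].
Sparsity = 9.

9


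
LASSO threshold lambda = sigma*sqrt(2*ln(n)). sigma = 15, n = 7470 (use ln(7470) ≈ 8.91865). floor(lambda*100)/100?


ln(7470) ≈ 8.91865.
2*ln(n) ≈ 17.8373.
sqrt(2*ln(n)) ≈ sqrt(17.8373) ≈ 4.223423.
lambda ≈ 15*4.223423 = 63.351345.
floor(lambda*100)/100 = 63.35.

63.35


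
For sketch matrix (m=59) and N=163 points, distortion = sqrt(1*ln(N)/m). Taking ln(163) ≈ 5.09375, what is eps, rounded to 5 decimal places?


ln(163) ≈ 5.09375.
1*ln(N)/m ≈ 1*5.09375/59 ≈ 0.08633475.
eps = sqrt(0.08633475) ≈ 0.2938278 ≈ 0.29383.

0.29383


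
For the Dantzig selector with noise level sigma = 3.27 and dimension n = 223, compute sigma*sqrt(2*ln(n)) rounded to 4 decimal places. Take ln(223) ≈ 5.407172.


ln(223) ≈ 5.407172.
2*ln(n) ≈ 10.814344.
sqrt(2*ln(n)) ≈ sqrt(10.814344) ≈ 3.288517.
threshold ≈ 3.27*3.288517 = 10.75345059 ≈ 10.7535.

10.7535


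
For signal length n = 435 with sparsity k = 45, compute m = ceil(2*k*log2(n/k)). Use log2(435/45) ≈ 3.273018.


log2(n/k) = log2(435/45) ≈ 3.273018.
2*k*log2(n/k) ≈ 2*45*3.273018 = 294.57162.
m = ceil(294.57162) = 295.

295


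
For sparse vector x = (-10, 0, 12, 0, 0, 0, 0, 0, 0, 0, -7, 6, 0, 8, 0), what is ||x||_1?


Non-zero entries: [(0, -10), (2, 12), (10, -7), (11, 6), (13, 8)]
Absolute values: [10, 12, 7, 6, 8]
||x||_1 = sum = 43.

43


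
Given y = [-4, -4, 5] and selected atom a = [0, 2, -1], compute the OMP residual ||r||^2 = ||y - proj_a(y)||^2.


a^T a = 5.
a^T y = -13.
coeff = -13/5 = -13/5.
||r||^2 = 116/5.

116/5


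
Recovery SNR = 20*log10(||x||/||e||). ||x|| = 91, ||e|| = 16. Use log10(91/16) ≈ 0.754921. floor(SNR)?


||x||/||e|| = 91/16.
log10(91/16) ≈ 0.754921.
20*log10(||x||/||e||) ≈ 20*0.754921 = 15.09842.
floor(15.09842) = 15.

15


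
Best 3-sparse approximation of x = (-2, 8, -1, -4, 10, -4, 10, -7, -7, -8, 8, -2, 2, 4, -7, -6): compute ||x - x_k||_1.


Sorted |x_i| descending: [10, 10, 8, 8, 8, 7, 7, 7, 6, 4, 4, 4, 2, 2, 2, 1]
Keep top 3: [10, 10, 8]
Tail entries: [8, 8, 7, 7, 7, 6, 4, 4, 4, 2, 2, 2, 1]
L1 error = sum of tail = 62.

62


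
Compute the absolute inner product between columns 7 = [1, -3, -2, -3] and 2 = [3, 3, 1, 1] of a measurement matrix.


Inner product: 1*3 + -3*3 + -2*1 + -3*1
Products: [3, -9, -2, -3]
Sum = -11.
|dot| = 11.

11


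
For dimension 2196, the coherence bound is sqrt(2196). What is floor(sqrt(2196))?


46^2 = 2116 <= 2196 < 2209 = 47^2, so 46 <= sqrt(2196) < 47.
floor(sqrt(2196)) = 46.

46


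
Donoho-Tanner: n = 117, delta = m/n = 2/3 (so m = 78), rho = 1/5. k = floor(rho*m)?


m = 2/3*117 = 78.
rho = 1/5.
rho*m = 1/5*78 = 15.6.
k = floor(15.6) = 15.

15


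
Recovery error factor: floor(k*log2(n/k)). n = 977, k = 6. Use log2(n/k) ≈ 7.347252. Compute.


log2(n/k) = log2(977/6) ≈ 7.347252.
k*log2(n/k) ≈ 6*7.347252 = 44.083512.
floor(44.083512) = 44.

44


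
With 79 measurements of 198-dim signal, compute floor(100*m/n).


100*m/n = 100*79/198 ≈ 39.899.
floor = 39.

39


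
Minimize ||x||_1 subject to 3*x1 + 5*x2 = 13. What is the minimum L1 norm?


Axis intercepts:
  x1 = 13/3, x2 = 0: L1 = 13/3
  x1 = 0, x2 = 13/5: L1 = 13/5
x* = (0, 13/5)
||x*||_1 = 13/5.

13/5


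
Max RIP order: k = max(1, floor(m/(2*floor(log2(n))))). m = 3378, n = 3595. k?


floor(log2(3595)) = 11.
2*11 = 22.
m/(2*floor(log2(n))) = 3378/22 ≈ 153.5455.
floor = 153.
k = max(1, 153) = 153.

153


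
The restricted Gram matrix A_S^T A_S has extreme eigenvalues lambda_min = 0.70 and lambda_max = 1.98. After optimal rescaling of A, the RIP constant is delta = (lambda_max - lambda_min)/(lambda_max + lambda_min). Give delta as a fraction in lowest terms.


lambda_max - lambda_min = 1.98 - 0.70 = 1.28.
lambda_max + lambda_min = 1.98 + 0.70 = 2.68.
delta = 1.28/2.68 = 128/268 = 32/67.

32/67


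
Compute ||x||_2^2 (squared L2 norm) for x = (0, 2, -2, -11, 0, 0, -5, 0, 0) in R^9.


Non-zero entries: [(1, 2), (2, -2), (3, -11), (6, -5)]
Squares: [4, 4, 121, 25]
||x||_2^2 = sum = 154.

154


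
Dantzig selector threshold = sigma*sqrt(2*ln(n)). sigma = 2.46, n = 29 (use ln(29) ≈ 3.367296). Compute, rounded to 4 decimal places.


ln(29) ≈ 3.367296.
2*ln(n) ≈ 6.734592.
sqrt(2*ln(n)) ≈ sqrt(6.734592) ≈ 2.595109.
threshold ≈ 2.46*2.595109 = 6.38396814 ≈ 6.3840.

6.3840


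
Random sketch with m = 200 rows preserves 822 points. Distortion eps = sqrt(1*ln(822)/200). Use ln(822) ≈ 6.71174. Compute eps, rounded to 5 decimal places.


ln(822) ≈ 6.71174.
1*ln(N)/m ≈ 1*6.71174/200 ≈ 0.0335587.
eps = sqrt(0.0335587) ≈ 0.1831903 ≈ 0.18319.

0.18319


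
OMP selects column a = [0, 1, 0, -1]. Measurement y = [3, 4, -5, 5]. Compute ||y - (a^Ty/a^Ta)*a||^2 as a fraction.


a^T a = 2.
a^T y = -1.
coeff = -1/2 = -1/2.
||r||^2 = 149/2.

149/2


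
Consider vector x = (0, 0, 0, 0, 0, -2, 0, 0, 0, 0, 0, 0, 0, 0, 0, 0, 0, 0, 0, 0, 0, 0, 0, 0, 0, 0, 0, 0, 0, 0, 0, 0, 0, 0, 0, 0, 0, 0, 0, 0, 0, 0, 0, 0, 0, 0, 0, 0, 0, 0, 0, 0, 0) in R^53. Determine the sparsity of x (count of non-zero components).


Non-zero positions: [5].
Sparsity = 1.

1


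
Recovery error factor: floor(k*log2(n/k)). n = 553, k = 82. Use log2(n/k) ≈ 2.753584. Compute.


log2(n/k) = log2(553/82) ≈ 2.753584.
k*log2(n/k) ≈ 82*2.753584 = 225.793888.
floor(225.793888) = 225.

225


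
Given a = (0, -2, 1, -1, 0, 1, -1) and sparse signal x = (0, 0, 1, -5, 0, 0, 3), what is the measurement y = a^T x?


Non-zero terms: ['1*1', '-1*-5', '-1*3']
Products: [1, 5, -3]
y = sum = 3.

3


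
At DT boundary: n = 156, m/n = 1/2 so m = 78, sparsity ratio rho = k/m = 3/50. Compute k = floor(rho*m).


m = 1/2*156 = 78.
rho = 3/50.
rho*m = 3/50*78 = 4.68.
k = floor(4.68) = 4.

4


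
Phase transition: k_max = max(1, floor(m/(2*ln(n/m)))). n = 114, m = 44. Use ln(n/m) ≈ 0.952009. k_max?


n/m = 114/44 = 57/22.
ln(n/m) ≈ 0.952009.
2*ln(n/m) ≈ 1.904018.
m/(2*ln(n/m)) ≈ 44/1.904018 ≈ 23.109.
floor = 23.
k_max = max(1, 23) = 23.

23


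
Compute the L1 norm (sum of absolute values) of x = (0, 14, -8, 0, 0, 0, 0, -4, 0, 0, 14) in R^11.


Non-zero entries: [(1, 14), (2, -8), (7, -4), (10, 14)]
Absolute values: [14, 8, 4, 14]
||x||_1 = sum = 40.

40


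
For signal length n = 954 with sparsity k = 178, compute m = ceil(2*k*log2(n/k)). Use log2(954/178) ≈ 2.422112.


log2(n/k) = log2(954/178) ≈ 2.422112.
2*k*log2(n/k) ≈ 2*178*2.422112 = 862.271872.
m = ceil(862.271872) = 863.

863


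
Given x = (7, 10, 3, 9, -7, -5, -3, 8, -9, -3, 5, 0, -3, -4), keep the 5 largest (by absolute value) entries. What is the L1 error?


Sorted |x_i| descending: [10, 9, 9, 8, 7, 7, 5, 5, 4, 3, 3, 3, 3, 0]
Keep top 5: [10, 9, 9, 8, 7]
Tail entries: [7, 5, 5, 4, 3, 3, 3, 3, 0]
L1 error = sum of tail = 33.

33


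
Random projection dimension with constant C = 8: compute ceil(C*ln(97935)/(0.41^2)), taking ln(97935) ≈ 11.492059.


ln(97935) ≈ 11.492059.
eps^2 = 0.41^2 = 0.1681.
C*ln(N)/eps^2 ≈ 8*11.492059/0.1681 ≈ 546.9154.
m = ceil(546.9154) = 547.

547


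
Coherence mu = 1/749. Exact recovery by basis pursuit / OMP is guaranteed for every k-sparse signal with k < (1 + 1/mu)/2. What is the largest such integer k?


1/mu = 749.
1 + 1/mu = 750.
(1 + 1/mu)/2 = 375 is an integer and the inequality is strict, so k_max = 375 - 1 = 374.

374


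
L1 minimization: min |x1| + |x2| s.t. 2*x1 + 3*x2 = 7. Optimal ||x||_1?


Axis intercepts:
  x1 = 7/2, x2 = 0: L1 = 7/2
  x1 = 0, x2 = 7/3: L1 = 7/3
x* = (0, 7/3)
||x*||_1 = 7/3.

7/3


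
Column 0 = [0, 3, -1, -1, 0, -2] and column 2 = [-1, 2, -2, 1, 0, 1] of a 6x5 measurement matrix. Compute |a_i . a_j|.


Inner product: 0*-1 + 3*2 + -1*-2 + -1*1 + 0*0 + -2*1
Products: [0, 6, 2, -1, 0, -2]
Sum = 5.
|dot| = 5.

5


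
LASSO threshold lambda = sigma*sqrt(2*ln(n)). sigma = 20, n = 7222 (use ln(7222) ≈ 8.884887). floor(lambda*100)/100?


ln(7222) ≈ 8.884887.
2*ln(n) ≈ 17.769774.
sqrt(2*ln(n)) ≈ sqrt(17.769774) ≈ 4.215421.
lambda ≈ 20*4.215421 = 84.30842.
floor(lambda*100)/100 = 84.30.

84.30


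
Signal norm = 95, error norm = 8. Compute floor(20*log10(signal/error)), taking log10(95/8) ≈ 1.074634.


||x||/||e|| = 95/8.
log10(95/8) ≈ 1.074634.
20*log10(||x||/||e||) ≈ 20*1.074634 = 21.49268.
floor(21.49268) = 21.

21


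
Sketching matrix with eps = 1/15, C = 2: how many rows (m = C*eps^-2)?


1/eps = 15.
(1/eps)^2 = 225.
m = 2*225 = 450.

450


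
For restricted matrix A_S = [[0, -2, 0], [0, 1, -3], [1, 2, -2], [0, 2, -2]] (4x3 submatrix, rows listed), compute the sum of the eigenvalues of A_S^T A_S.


Sum of eigenvalues of A_S^T A_S = trace(A_S^T A_S) = sum of squared column norms of A_S.
A_S^T A_S diagonal: [1, 13, 17].
trace = 1 + 13 + 17 = 31.

31


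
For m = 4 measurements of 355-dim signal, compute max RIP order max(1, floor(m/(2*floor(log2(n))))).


floor(log2(355)) = 8.
2*8 = 16.
m/(2*floor(log2(n))) = 4/16 ≈ 0.25.
floor = 0.
k = max(1, 0) = 1.

1


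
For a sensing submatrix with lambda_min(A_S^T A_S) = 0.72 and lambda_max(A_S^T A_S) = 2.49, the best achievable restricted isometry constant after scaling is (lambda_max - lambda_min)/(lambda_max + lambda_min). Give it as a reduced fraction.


lambda_max - lambda_min = 2.49 - 0.72 = 1.77.
lambda_max + lambda_min = 2.49 + 0.72 = 3.21.
delta = 1.77/3.21 = 177/321 = 59/107.

59/107


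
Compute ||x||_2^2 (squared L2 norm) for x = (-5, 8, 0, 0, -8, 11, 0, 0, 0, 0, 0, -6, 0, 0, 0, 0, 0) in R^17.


Non-zero entries: [(0, -5), (1, 8), (4, -8), (5, 11), (11, -6)]
Squares: [25, 64, 64, 121, 36]
||x||_2^2 = sum = 310.

310


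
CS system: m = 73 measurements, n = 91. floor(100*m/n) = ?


100*m/n = 100*73/91 ≈ 80.2198.
floor = 80.

80


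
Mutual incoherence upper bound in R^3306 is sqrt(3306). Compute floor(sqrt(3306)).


57^2 = 3249 <= 3306 < 3364 = 58^2, so 57 <= sqrt(3306) < 58.
floor(sqrt(3306)) = 57.

57


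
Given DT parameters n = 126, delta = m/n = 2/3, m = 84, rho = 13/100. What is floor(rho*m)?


m = 2/3*126 = 84.
rho = 13/100.
rho*m = 13/100*84 = 10.92.
k = floor(10.92) = 10.

10


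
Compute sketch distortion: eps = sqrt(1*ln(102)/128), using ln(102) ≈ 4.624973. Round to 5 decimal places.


ln(102) ≈ 4.624973.
1*ln(N)/m ≈ 1*4.624973/128 ≈ 0.0361326.
eps = sqrt(0.0361326) ≈ 0.1900858 ≈ 0.19009.

0.19009


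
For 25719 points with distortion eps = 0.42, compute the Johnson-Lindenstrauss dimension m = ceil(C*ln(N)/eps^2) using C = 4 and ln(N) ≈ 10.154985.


ln(25719) ≈ 10.154985.
eps^2 = 0.42^2 = 0.1764.
C*ln(N)/eps^2 ≈ 4*10.154985/0.1764 ≈ 230.2718.
m = ceil(230.2718) = 231.

231


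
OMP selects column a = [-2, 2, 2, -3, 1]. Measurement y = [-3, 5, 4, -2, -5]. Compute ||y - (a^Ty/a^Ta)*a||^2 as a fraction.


a^T a = 22.
a^T y = 25.
coeff = 25/22 = 25/22.
||r||^2 = 1113/22.

1113/22


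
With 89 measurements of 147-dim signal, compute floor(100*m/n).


100*m/n = 100*89/147 ≈ 60.5442.
floor = 60.

60


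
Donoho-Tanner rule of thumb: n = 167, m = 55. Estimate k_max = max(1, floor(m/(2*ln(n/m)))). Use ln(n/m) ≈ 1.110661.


n/m = 167/55.
ln(n/m) ≈ 1.110661.
2*ln(n/m) ≈ 2.221322.
m/(2*ln(n/m)) ≈ 55/2.221322 ≈ 24.76.
floor = 24.
k_max = max(1, 24) = 24.

24


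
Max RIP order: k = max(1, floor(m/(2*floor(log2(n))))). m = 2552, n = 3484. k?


floor(log2(3484)) = 11.
2*11 = 22.
m/(2*floor(log2(n))) = 2552/22 ≈ 116.0.
floor = 116.
k = max(1, 116) = 116.

116


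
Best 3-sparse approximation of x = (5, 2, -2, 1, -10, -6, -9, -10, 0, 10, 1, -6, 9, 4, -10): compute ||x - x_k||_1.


Sorted |x_i| descending: [10, 10, 10, 10, 9, 9, 6, 6, 5, 4, 2, 2, 1, 1, 0]
Keep top 3: [10, 10, 10]
Tail entries: [10, 9, 9, 6, 6, 5, 4, 2, 2, 1, 1, 0]
L1 error = sum of tail = 55.

55


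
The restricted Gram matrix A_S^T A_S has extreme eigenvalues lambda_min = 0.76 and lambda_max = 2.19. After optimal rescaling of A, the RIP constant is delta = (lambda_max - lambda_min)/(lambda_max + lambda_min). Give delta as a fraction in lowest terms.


lambda_max - lambda_min = 2.19 - 0.76 = 1.43.
lambda_max + lambda_min = 2.19 + 0.76 = 2.95.
delta = 1.43/2.95 = 143/295.

143/295


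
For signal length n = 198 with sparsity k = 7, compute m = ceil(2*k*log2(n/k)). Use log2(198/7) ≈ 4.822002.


log2(n/k) = log2(198/7) ≈ 4.822002.
2*k*log2(n/k) ≈ 2*7*4.822002 = 67.508028.
m = ceil(67.508028) = 68.

68


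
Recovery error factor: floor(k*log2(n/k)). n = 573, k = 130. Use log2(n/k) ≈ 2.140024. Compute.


log2(n/k) = log2(573/130) ≈ 2.140024.
k*log2(n/k) ≈ 130*2.140024 = 278.20312.
floor(278.20312) = 278.

278


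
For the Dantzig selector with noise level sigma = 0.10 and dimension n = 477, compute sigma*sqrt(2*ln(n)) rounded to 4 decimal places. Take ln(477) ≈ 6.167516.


ln(477) ≈ 6.167516.
2*ln(n) ≈ 12.335032.
sqrt(2*ln(n)) ≈ sqrt(12.335032) ≈ 3.512126.
threshold ≈ 0.10*3.512126 = 0.3512126 ≈ 0.3512.

0.3512


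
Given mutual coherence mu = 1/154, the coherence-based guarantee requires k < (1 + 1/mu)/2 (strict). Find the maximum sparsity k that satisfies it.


1/mu = 154.
1 + 1/mu = 155.
(1 + 1/mu)/2 = 77.5 is not an integer, so k_max = floor(77.5) = 77.

77


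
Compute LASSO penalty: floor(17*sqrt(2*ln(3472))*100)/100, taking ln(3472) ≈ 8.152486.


ln(3472) ≈ 8.152486.
2*ln(n) ≈ 16.304972.
sqrt(2*ln(n)) ≈ sqrt(16.304972) ≈ 4.037942.
lambda ≈ 17*4.037942 = 68.645014.
floor(lambda*100)/100 = 68.64.

68.64


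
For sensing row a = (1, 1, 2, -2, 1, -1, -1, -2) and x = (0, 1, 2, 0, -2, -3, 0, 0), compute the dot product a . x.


Non-zero terms: ['1*1', '2*2', '1*-2', '-1*-3']
Products: [1, 4, -2, 3]
y = sum = 6.

6


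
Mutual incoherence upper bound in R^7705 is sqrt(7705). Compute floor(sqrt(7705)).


87^2 = 7569 <= 7705 < 7744 = 88^2, so 87 <= sqrt(7705) < 88.
floor(sqrt(7705)) = 87.

87


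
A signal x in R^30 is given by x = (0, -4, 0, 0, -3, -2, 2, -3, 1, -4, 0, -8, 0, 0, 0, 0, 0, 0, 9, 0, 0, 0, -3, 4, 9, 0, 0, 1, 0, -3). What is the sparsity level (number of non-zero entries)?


Non-zero positions: [1, 4, 5, 6, 7, 8, 9, 11, 18, 22, 23, 24, 27, 29].
Sparsity = 14.

14


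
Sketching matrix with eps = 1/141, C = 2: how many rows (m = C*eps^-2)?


1/eps = 141.
(1/eps)^2 = 19881.
m = 2*19881 = 39762.

39762


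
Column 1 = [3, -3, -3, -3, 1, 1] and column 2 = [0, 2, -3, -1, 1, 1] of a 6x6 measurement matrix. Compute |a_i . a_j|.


Inner product: 3*0 + -3*2 + -3*-3 + -3*-1 + 1*1 + 1*1
Products: [0, -6, 9, 3, 1, 1]
Sum = 8.
|dot| = 8.

8


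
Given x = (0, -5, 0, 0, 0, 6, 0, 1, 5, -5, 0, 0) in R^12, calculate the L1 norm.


Non-zero entries: [(1, -5), (5, 6), (7, 1), (8, 5), (9, -5)]
Absolute values: [5, 6, 1, 5, 5]
||x||_1 = sum = 22.

22


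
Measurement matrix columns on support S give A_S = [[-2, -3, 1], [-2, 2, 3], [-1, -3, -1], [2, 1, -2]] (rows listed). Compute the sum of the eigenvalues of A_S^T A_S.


Sum of eigenvalues of A_S^T A_S = trace(A_S^T A_S) = sum of squared column norms of A_S.
A_S^T A_S diagonal: [13, 23, 15].
trace = 13 + 23 + 15 = 51.

51


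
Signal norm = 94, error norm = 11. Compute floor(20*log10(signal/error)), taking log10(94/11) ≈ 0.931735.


||x||/||e|| = 94/11.
log10(94/11) ≈ 0.931735.
20*log10(||x||/||e||) ≈ 20*0.931735 = 18.6347.
floor(18.6347) = 18.

18


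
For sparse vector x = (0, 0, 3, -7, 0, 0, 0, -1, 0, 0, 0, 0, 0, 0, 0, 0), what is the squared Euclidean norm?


Non-zero entries: [(2, 3), (3, -7), (7, -1)]
Squares: [9, 49, 1]
||x||_2^2 = sum = 59.

59


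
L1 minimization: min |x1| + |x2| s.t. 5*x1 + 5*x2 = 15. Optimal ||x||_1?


Axis intercepts:
  x1 = 3, x2 = 0: L1 = 3
  x1 = 0, x2 = 3: L1 = 3
x* = (3, 0)
||x*||_1 = 3.

3


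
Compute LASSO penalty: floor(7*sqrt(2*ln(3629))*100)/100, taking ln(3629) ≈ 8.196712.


ln(3629) ≈ 8.196712.
2*ln(n) ≈ 16.393424.
sqrt(2*ln(n)) ≈ sqrt(16.393424) ≈ 4.048879.
lambda ≈ 7*4.048879 = 28.342153.
floor(lambda*100)/100 = 28.34.

28.34


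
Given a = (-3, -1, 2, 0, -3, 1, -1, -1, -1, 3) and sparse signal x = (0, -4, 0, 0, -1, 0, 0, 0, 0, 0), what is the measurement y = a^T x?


Non-zero terms: ['-1*-4', '-3*-1']
Products: [4, 3]
y = sum = 7.

7


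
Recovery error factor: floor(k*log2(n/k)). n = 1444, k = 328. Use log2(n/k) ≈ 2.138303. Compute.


log2(n/k) = log2(1444/328) ≈ 2.138303.
k*log2(n/k) ≈ 328*2.138303 = 701.363384.
floor(701.363384) = 701.

701


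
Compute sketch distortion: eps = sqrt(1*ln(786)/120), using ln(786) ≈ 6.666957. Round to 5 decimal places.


ln(786) ≈ 6.666957.
1*ln(N)/m ≈ 1*6.666957/120 ≈ 0.05555798.
eps = sqrt(0.05555798) ≈ 0.2357074 ≈ 0.23571.

0.23571


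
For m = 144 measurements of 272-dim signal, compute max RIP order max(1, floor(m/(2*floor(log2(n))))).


floor(log2(272)) = 8.
2*8 = 16.
m/(2*floor(log2(n))) = 144/16 ≈ 9.0.
floor = 9.
k = max(1, 9) = 9.

9


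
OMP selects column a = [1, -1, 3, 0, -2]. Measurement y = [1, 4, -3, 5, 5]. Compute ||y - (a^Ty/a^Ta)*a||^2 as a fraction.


a^T a = 15.
a^T y = -22.
coeff = -22/15 = -22/15.
||r||^2 = 656/15.

656/15


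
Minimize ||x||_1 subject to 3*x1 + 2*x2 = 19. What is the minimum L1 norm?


Axis intercepts:
  x1 = 19/3, x2 = 0: L1 = 19/3
  x1 = 0, x2 = 19/2: L1 = 19/2
x* = (19/3, 0)
||x*||_1 = 19/3.

19/3


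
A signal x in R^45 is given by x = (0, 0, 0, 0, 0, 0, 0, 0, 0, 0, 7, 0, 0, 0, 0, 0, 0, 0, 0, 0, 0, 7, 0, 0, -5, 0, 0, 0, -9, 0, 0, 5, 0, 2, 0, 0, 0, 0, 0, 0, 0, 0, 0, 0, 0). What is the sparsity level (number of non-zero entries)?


Non-zero positions: [10, 21, 24, 28, 31, 33].
Sparsity = 6.

6


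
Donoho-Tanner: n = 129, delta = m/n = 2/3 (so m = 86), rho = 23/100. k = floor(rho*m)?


m = 2/3*129 = 86.
rho = 23/100.
rho*m = 23/100*86 = 19.78.
k = floor(19.78) = 19.

19


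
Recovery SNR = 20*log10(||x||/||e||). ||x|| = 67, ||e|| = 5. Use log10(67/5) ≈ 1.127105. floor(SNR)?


||x||/||e|| = 67/5.
log10(67/5) ≈ 1.127105.
20*log10(||x||/||e||) ≈ 20*1.127105 = 22.5421.
floor(22.5421) = 22.

22


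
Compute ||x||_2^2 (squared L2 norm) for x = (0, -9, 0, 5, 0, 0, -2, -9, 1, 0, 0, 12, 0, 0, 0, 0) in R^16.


Non-zero entries: [(1, -9), (3, 5), (6, -2), (7, -9), (8, 1), (11, 12)]
Squares: [81, 25, 4, 81, 1, 144]
||x||_2^2 = sum = 336.

336


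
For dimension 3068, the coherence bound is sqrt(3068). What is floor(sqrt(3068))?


55^2 = 3025 <= 3068 < 3136 = 56^2, so 55 <= sqrt(3068) < 56.
floor(sqrt(3068)) = 55.

55


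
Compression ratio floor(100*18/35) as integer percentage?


100*m/n = 100*18/35 ≈ 51.4286.
floor = 51.

51


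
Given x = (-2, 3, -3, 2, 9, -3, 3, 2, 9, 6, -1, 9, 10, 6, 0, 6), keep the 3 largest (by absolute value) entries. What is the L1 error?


Sorted |x_i| descending: [10, 9, 9, 9, 6, 6, 6, 3, 3, 3, 3, 2, 2, 2, 1, 0]
Keep top 3: [10, 9, 9]
Tail entries: [9, 6, 6, 6, 3, 3, 3, 3, 2, 2, 2, 1, 0]
L1 error = sum of tail = 46.

46


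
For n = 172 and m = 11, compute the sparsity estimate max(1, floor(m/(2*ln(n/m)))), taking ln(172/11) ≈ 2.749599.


n/m = 172/11.
ln(n/m) ≈ 2.749599.
2*ln(n/m) ≈ 5.499198.
m/(2*ln(n/m)) ≈ 11/5.499198 ≈ 2.0003.
floor = 2.
k_max = max(1, 2) = 2.

2


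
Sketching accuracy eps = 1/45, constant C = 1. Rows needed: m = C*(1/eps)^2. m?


1/eps = 45.
(1/eps)^2 = 2025.
m = 1*2025 = 2025.

2025


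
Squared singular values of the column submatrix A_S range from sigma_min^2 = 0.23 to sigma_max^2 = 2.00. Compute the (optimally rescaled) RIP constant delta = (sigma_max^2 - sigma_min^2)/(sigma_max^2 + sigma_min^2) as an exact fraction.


lambda_max - lambda_min = 2.00 - 0.23 = 1.77.
lambda_max + lambda_min = 2.00 + 0.23 = 2.23.
delta = 1.77/2.23 = 177/223.

177/223


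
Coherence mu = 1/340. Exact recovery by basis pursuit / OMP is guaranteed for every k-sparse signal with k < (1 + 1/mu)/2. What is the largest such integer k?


1/mu = 340.
1 + 1/mu = 341.
(1 + 1/mu)/2 = 170.5 is not an integer, so k_max = floor(170.5) = 170.

170


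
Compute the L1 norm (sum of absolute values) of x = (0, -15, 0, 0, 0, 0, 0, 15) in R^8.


Non-zero entries: [(1, -15), (7, 15)]
Absolute values: [15, 15]
||x||_1 = sum = 30.

30


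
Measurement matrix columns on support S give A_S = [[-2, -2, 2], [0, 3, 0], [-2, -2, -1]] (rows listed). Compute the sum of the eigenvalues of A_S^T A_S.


Sum of eigenvalues of A_S^T A_S = trace(A_S^T A_S) = sum of squared column norms of A_S.
A_S^T A_S diagonal: [8, 17, 5].
trace = 8 + 17 + 5 = 30.

30


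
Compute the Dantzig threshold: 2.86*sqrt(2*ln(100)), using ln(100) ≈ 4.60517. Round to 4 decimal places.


ln(100) ≈ 4.60517.
2*ln(n) ≈ 9.21034.
sqrt(2*ln(n)) ≈ sqrt(9.21034) ≈ 3.034854.
threshold ≈ 2.86*3.034854 = 8.67968244 ≈ 8.6797.

8.6797


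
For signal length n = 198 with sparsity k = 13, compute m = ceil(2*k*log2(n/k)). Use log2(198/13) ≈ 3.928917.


log2(n/k) = log2(198/13) ≈ 3.928917.
2*k*log2(n/k) ≈ 2*13*3.928917 = 102.151842.
m = ceil(102.151842) = 103.

103


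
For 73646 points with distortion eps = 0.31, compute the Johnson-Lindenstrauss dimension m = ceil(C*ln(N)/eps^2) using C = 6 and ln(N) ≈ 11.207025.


ln(73646) ≈ 11.207025.
eps^2 = 0.31^2 = 0.0961.
C*ln(N)/eps^2 ≈ 6*11.207025/0.0961 ≈ 699.7102.
m = ceil(699.7102) = 700.

700


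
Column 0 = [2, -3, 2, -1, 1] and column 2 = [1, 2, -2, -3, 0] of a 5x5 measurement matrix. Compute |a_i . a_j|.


Inner product: 2*1 + -3*2 + 2*-2 + -1*-3 + 1*0
Products: [2, -6, -4, 3, 0]
Sum = -5.
|dot| = 5.

5


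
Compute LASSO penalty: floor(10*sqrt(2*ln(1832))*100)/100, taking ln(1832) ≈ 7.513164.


ln(1832) ≈ 7.513164.
2*ln(n) ≈ 15.026328.
sqrt(2*ln(n)) ≈ sqrt(15.026328) ≈ 3.876381.
lambda ≈ 10*3.876381 = 38.76381.
floor(lambda*100)/100 = 38.76.

38.76


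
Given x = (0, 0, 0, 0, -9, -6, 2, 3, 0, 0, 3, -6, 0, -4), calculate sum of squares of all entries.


Non-zero entries: [(4, -9), (5, -6), (6, 2), (7, 3), (10, 3), (11, -6), (13, -4)]
Squares: [81, 36, 4, 9, 9, 36, 16]
||x||_2^2 = sum = 191.

191


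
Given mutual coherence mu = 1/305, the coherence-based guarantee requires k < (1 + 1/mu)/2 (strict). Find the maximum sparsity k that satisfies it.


1/mu = 305.
1 + 1/mu = 306.
(1 + 1/mu)/2 = 153 is an integer and the inequality is strict, so k_max = 153 - 1 = 152.

152


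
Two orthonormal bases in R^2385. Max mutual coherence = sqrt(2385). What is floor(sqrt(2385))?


48^2 = 2304 <= 2385 < 2401 = 49^2, so 48 <= sqrt(2385) < 49.
floor(sqrt(2385)) = 48.

48


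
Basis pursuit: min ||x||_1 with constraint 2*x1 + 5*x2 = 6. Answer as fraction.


Axis intercepts:
  x1 = 3, x2 = 0: L1 = 3
  x1 = 0, x2 = 6/5: L1 = 6/5
x* = (0, 6/5)
||x*||_1 = 6/5.

6/5


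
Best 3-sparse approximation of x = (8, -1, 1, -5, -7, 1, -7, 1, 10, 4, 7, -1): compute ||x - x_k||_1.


Sorted |x_i| descending: [10, 8, 7, 7, 7, 5, 4, 1, 1, 1, 1, 1]
Keep top 3: [10, 8, 7]
Tail entries: [7, 7, 5, 4, 1, 1, 1, 1, 1]
L1 error = sum of tail = 28.

28


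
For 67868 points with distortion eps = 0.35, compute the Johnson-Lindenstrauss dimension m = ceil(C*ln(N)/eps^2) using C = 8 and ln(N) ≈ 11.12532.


ln(67868) ≈ 11.12532.
eps^2 = 0.35^2 = 0.1225.
C*ln(N)/eps^2 ≈ 8*11.12532/0.1225 ≈ 726.5515.
m = ceil(726.5515) = 727.

727


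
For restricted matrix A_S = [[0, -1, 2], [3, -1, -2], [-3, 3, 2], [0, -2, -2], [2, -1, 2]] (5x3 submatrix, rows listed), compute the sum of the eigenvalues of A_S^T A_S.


Sum of eigenvalues of A_S^T A_S = trace(A_S^T A_S) = sum of squared column norms of A_S.
A_S^T A_S diagonal: [22, 16, 20].
trace = 22 + 16 + 20 = 58.

58


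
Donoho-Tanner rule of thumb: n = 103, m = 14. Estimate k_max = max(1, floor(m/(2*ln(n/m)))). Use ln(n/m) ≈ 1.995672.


n/m = 103/14.
ln(n/m) ≈ 1.995672.
2*ln(n/m) ≈ 3.991344.
m/(2*ln(n/m)) ≈ 14/3.991344 ≈ 3.5076.
floor = 3.
k_max = max(1, 3) = 3.

3


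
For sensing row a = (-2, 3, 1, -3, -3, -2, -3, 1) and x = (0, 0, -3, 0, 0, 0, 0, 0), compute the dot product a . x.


Non-zero terms: ['1*-3']
Products: [-3]
y = sum = -3.

-3


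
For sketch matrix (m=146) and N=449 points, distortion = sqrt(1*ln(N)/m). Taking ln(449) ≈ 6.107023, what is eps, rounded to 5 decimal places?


ln(449) ≈ 6.107023.
1*ln(N)/m ≈ 1*6.107023/146 ≈ 0.04182892.
eps = sqrt(0.04182892) ≈ 0.2045212 ≈ 0.20452.

0.20452


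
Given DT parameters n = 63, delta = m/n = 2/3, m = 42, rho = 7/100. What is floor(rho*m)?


m = 2/3*63 = 42.
rho = 7/100.
rho*m = 7/100*42 = 2.94.
k = floor(2.94) = 2.

2


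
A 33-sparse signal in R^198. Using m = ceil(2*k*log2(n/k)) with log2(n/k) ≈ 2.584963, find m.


log2(n/k) = log2(198/33) ≈ 2.584963.
2*k*log2(n/k) ≈ 2*33*2.584963 = 170.607558.
m = ceil(170.607558) = 171.

171


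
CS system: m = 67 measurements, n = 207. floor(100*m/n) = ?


100*m/n = 100*67/207 ≈ 32.3671.
floor = 32.

32


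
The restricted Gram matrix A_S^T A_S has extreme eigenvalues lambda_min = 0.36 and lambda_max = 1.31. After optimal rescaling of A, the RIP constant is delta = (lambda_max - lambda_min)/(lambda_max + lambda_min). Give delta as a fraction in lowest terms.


lambda_max - lambda_min = 1.31 - 0.36 = 0.95.
lambda_max + lambda_min = 1.31 + 0.36 = 1.67.
delta = 0.95/1.67 = 95/167.

95/167


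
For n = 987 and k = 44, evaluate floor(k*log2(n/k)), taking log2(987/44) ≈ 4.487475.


log2(n/k) = log2(987/44) ≈ 4.487475.
k*log2(n/k) ≈ 44*4.487475 = 197.4489.
floor(197.4489) = 197.

197


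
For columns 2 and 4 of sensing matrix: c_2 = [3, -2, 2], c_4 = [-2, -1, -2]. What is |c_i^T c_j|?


Inner product: 3*-2 + -2*-1 + 2*-2
Products: [-6, 2, -4]
Sum = -8.
|dot| = 8.

8


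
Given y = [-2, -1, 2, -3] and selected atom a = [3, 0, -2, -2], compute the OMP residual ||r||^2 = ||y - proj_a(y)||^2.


a^T a = 17.
a^T y = -4.
coeff = -4/17 = -4/17.
||r||^2 = 290/17.

290/17


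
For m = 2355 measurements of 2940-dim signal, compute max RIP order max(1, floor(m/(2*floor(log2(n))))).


floor(log2(2940)) = 11.
2*11 = 22.
m/(2*floor(log2(n))) = 2355/22 ≈ 107.0455.
floor = 107.
k = max(1, 107) = 107.

107


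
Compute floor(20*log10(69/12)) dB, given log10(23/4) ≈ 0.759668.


||x||/||e|| = 69/12 = 23/4.
log10(23/4) ≈ 0.759668.
20*log10(||x||/||e||) ≈ 20*0.759668 = 15.19336.
floor(15.19336) = 15.

15


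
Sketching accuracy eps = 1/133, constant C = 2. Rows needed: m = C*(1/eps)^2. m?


1/eps = 133.
(1/eps)^2 = 17689.
m = 2*17689 = 35378.

35378


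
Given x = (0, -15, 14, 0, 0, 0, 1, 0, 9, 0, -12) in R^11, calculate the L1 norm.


Non-zero entries: [(1, -15), (2, 14), (6, 1), (8, 9), (10, -12)]
Absolute values: [15, 14, 1, 9, 12]
||x||_1 = sum = 51.

51


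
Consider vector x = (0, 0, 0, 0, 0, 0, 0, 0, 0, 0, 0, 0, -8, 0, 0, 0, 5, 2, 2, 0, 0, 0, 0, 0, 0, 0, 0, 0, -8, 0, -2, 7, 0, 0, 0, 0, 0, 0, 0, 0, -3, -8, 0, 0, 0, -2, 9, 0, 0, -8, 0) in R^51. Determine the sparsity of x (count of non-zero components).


Non-zero positions: [12, 16, 17, 18, 28, 30, 31, 40, 41, 45, 46, 49].
Sparsity = 12.

12


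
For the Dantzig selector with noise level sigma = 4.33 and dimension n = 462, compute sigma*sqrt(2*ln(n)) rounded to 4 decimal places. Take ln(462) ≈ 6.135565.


ln(462) ≈ 6.135565.
2*ln(n) ≈ 12.27113.
sqrt(2*ln(n)) ≈ sqrt(12.27113) ≈ 3.503017.
threshold ≈ 4.33*3.503017 = 15.16806361 ≈ 15.1681.

15.1681


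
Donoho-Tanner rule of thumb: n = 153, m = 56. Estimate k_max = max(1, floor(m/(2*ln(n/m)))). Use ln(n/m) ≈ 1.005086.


n/m = 153/56.
ln(n/m) ≈ 1.005086.
2*ln(n/m) ≈ 2.010172.
m/(2*ln(n/m)) ≈ 56/2.010172 ≈ 27.8583.
floor = 27.
k_max = max(1, 27) = 27.

27


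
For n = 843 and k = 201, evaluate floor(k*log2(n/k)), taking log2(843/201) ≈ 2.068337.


log2(n/k) = log2(843/201) ≈ 2.068337.
k*log2(n/k) ≈ 201*2.068337 = 415.735737.
floor(415.735737) = 415.

415


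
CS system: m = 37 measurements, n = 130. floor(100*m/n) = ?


100*m/n = 100*37/130 ≈ 28.4615.
floor = 28.

28


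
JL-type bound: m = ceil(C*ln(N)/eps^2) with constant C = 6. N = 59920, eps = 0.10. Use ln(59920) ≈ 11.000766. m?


ln(59920) ≈ 11.000766.
eps^2 = 0.10^2 = 0.01.
C*ln(N)/eps^2 ≈ 6*11.000766/0.01 ≈ 6600.4596.
m = ceil(6600.4596) = 6601.

6601


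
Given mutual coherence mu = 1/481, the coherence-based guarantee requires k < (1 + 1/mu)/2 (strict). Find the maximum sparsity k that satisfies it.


1/mu = 481.
1 + 1/mu = 482.
(1 + 1/mu)/2 = 241 is an integer and the inequality is strict, so k_max = 241 - 1 = 240.

240


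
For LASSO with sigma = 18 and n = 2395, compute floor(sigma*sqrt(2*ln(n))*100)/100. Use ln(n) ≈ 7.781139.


ln(2395) ≈ 7.781139.
2*ln(n) ≈ 15.562278.
sqrt(2*ln(n)) ≈ sqrt(15.562278) ≈ 3.944905.
lambda ≈ 18*3.944905 = 71.00829.
floor(lambda*100)/100 = 71.00.

71.00


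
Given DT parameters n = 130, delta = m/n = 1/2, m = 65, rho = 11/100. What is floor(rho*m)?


m = 1/2*130 = 65.
rho = 11/100.
rho*m = 11/100*65 = 7.15.
k = floor(7.15) = 7.

7


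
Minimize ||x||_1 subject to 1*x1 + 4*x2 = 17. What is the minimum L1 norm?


Axis intercepts:
  x1 = 17, x2 = 0: L1 = 17
  x1 = 0, x2 = 17/4: L1 = 17/4
x* = (0, 17/4)
||x*||_1 = 17/4.

17/4


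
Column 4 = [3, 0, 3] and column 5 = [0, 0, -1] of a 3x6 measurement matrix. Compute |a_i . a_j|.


Inner product: 3*0 + 0*0 + 3*-1
Products: [0, 0, -3]
Sum = -3.
|dot| = 3.

3


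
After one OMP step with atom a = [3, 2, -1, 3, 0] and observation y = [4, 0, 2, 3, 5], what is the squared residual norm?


a^T a = 23.
a^T y = 19.
coeff = 19/23 = 19/23.
||r||^2 = 881/23.

881/23


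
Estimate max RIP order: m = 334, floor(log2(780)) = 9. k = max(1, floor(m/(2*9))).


floor(log2(780)) = 9.
2*9 = 18.
m/(2*floor(log2(n))) = 334/18 ≈ 18.5556.
floor = 18.
k = max(1, 18) = 18.

18


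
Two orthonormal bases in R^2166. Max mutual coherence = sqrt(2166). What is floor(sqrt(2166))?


46^2 = 2116 <= 2166 < 2209 = 47^2, so 46 <= sqrt(2166) < 47.
floor(sqrt(2166)) = 46.

46


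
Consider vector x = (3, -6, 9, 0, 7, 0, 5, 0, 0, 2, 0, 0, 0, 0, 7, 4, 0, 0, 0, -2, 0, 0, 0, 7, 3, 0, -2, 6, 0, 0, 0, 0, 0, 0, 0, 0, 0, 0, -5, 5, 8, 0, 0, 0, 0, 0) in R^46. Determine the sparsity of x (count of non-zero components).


Non-zero positions: [0, 1, 2, 4, 6, 9, 14, 15, 19, 23, 24, 26, 27, 38, 39, 40].
Sparsity = 16.

16


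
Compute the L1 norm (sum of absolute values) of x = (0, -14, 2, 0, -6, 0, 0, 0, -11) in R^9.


Non-zero entries: [(1, -14), (2, 2), (4, -6), (8, -11)]
Absolute values: [14, 2, 6, 11]
||x||_1 = sum = 33.

33


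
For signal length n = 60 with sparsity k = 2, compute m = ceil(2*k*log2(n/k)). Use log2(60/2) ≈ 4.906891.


log2(n/k) = log2(60/2) ≈ 4.906891.
2*k*log2(n/k) ≈ 2*2*4.906891 = 19.627564.
m = ceil(19.627564) = 20.

20


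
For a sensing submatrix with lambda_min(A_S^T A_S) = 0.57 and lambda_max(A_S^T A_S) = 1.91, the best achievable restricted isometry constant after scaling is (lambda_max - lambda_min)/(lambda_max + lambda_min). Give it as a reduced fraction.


lambda_max - lambda_min = 1.91 - 0.57 = 1.34.
lambda_max + lambda_min = 1.91 + 0.57 = 2.48.
delta = 1.34/2.48 = 134/248 = 67/124.

67/124


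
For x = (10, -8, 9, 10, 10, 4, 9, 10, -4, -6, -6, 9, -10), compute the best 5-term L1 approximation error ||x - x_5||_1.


Sorted |x_i| descending: [10, 10, 10, 10, 10, 9, 9, 9, 8, 6, 6, 4, 4]
Keep top 5: [10, 10, 10, 10, 10]
Tail entries: [9, 9, 9, 8, 6, 6, 4, 4]
L1 error = sum of tail = 55.

55


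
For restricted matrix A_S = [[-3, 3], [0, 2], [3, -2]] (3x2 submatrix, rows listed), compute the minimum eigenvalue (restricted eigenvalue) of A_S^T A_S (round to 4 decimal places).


A_S^T A_S = [[18, -15], [-15, 17]].
trace = 35.
det = 81.
disc = trace^2 - 4*det = 1225 - 4*81 = 901.
sqrt(901) ≈ 30.016662.
lam_min = (35 - sqrt(901))/2 ≈ (35 - 30.016662)/2 = 2.491669 ≈ 2.4917.

2.4917


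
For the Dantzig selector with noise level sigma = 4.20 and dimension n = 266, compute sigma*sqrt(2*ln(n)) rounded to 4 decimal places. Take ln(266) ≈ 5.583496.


ln(266) ≈ 5.583496.
2*ln(n) ≈ 11.166992.
sqrt(2*ln(n)) ≈ sqrt(11.166992) ≈ 3.341705.
threshold ≈ 4.20*3.341705 = 14.035161 ≈ 14.0352.

14.0352


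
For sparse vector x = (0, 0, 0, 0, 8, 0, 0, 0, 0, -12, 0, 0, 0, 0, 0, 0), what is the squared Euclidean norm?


Non-zero entries: [(4, 8), (9, -12)]
Squares: [64, 144]
||x||_2^2 = sum = 208.

208


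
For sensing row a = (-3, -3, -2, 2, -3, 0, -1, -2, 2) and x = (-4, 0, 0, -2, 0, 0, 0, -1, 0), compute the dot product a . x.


Non-zero terms: ['-3*-4', '2*-2', '-2*-1']
Products: [12, -4, 2]
y = sum = 10.

10


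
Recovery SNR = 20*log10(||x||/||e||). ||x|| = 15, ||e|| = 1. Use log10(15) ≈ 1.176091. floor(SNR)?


||x||/||e|| = 15/1 = 15.
log10(15) ≈ 1.176091.
20*log10(||x||/||e||) ≈ 20*1.176091 = 23.52182.
floor(23.52182) = 23.

23


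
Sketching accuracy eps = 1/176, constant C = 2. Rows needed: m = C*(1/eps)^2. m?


1/eps = 176.
(1/eps)^2 = 30976.
m = 2*30976 = 61952.

61952


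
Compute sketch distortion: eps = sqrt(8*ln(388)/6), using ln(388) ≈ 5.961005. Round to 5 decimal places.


ln(388) ≈ 5.961005.
8*ln(N)/m ≈ 8*5.961005/6 ≈ 7.94800667.
eps = sqrt(7.94800667) ≈ 2.8192209 ≈ 2.81922.

2.81922


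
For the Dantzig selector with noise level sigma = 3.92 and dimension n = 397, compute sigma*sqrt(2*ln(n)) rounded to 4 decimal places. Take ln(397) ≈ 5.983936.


ln(397) ≈ 5.983936.
2*ln(n) ≈ 11.967872.
sqrt(2*ln(n)) ≈ sqrt(11.967872) ≈ 3.459461.
threshold ≈ 3.92*3.459461 = 13.56108712 ≈ 13.5611.

13.5611


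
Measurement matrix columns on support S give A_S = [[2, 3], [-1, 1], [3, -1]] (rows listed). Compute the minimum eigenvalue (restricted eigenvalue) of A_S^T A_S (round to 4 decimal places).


A_S^T A_S = [[14, 2], [2, 11]].
trace = 25.
det = 150.
disc = trace^2 - 4*det = 625 - 4*150 = 25.
sqrt(25) = 5.
lam_min = (25 - 5)/2 = 10 = 10.0000.

10.0000


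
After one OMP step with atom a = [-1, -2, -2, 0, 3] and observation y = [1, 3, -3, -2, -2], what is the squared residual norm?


a^T a = 18.
a^T y = -7.
coeff = -7/18 = -7/18.
||r||^2 = 437/18.

437/18


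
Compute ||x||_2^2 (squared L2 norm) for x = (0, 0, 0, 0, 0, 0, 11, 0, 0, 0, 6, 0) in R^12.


Non-zero entries: [(6, 11), (10, 6)]
Squares: [121, 36]
||x||_2^2 = sum = 157.

157


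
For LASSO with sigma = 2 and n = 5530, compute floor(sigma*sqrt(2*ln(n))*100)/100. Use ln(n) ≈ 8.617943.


ln(5530) ≈ 8.617943.
2*ln(n) ≈ 17.235886.
sqrt(2*ln(n)) ≈ sqrt(17.235886) ≈ 4.151612.
lambda ≈ 2*4.151612 = 8.303224.
floor(lambda*100)/100 = 8.30.

8.30


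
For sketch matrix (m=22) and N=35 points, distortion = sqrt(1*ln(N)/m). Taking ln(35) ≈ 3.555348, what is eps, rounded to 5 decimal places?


ln(35) ≈ 3.555348.
1*ln(N)/m ≈ 1*3.555348/22 ≈ 0.16160673.
eps = sqrt(0.16160673) ≈ 0.4020034 ≈ 0.40200.

0.40200


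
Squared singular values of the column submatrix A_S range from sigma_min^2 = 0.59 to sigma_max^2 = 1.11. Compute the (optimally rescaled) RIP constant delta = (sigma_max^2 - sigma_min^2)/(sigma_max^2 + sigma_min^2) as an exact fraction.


lambda_max - lambda_min = 1.11 - 0.59 = 0.52.
lambda_max + lambda_min = 1.11 + 0.59 = 1.70.
delta = 0.52/1.70 = 52/170 = 26/85.

26/85


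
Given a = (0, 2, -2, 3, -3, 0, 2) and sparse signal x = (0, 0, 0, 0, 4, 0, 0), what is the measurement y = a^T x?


Non-zero terms: ['-3*4']
Products: [-12]
y = sum = -12.

-12


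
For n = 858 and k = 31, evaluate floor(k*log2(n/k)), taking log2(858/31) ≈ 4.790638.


log2(n/k) = log2(858/31) ≈ 4.790638.
k*log2(n/k) ≈ 31*4.790638 = 148.509778.
floor(148.509778) = 148.

148


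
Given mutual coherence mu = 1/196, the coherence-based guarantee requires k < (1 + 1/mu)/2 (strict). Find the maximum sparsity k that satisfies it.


1/mu = 196.
1 + 1/mu = 197.
(1 + 1/mu)/2 = 98.5 is not an integer, so k_max = floor(98.5) = 98.

98


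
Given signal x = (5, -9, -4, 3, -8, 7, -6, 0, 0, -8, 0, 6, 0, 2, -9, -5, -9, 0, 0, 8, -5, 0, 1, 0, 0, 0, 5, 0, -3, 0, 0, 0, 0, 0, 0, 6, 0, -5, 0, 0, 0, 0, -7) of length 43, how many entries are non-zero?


Non-zero positions: [0, 1, 2, 3, 4, 5, 6, 9, 11, 13, 14, 15, 16, 19, 20, 22, 26, 28, 35, 37, 42].
Sparsity = 21.

21


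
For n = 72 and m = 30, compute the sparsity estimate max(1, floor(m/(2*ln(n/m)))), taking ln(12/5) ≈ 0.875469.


n/m = 72/30 = 12/5.
ln(n/m) ≈ 0.875469.
2*ln(n/m) ≈ 1.750938.
m/(2*ln(n/m)) ≈ 30/1.750938 ≈ 17.1337.
floor = 17.
k_max = max(1, 17) = 17.

17
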